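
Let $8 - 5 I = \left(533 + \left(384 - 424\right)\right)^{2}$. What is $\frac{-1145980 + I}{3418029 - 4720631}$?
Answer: $\frac{5972941}{6513010} \approx 0.91708$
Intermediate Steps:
$I = - \frac{243041}{5}$ ($I = \frac{8}{5} - \frac{\left(533 + \left(384 - 424\right)\right)^{2}}{5} = \frac{8}{5} - \frac{\left(533 - 40\right)^{2}}{5} = \frac{8}{5} - \frac{493^{2}}{5} = \frac{8}{5} - \frac{243049}{5} = - \frac{243041}{5} \approx -48608.0$)
$\frac{-1145980 + I}{3418029 - 4720631} = \frac{-1145980 - \frac{243041}{5}}{3418029 - 4720631} = - \frac{5972941}{5 \left(-1302602\right)} = \left(- \frac{5972941}{5}\right) \left(- \frac{1}{1302602}\right) = \frac{5972941}{6513010}$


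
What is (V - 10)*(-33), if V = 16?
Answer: -198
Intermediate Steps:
(V - 10)*(-33) = (16 - 10)*(-33) = 6*(-33) = -198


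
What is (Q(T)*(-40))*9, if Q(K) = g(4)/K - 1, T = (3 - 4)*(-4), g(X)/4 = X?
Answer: -1080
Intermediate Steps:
g(X) = 4*X
T = 4 (T = -1*(-4) = 4)
Q(K) = -1 + 16/K (Q(K) = (4*4)/K - 1 = 16/K - 1 = -1 + 16/K)
(Q(T)*(-40))*9 = (((16 - 1*4)/4)*(-40))*9 = (((16 - 4)/4)*(-40))*9 = (((1/4)*12)*(-40))*9 = (3*(-40))*9 = -120*9 = -1080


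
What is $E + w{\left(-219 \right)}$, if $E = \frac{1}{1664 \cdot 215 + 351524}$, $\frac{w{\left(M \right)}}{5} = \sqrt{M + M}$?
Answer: $\frac{1}{709284} + 5 i \sqrt{438} \approx 1.4099 \cdot 10^{-6} + 104.64 i$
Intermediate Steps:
$w{\left(M \right)} = 5 \sqrt{2} \sqrt{M}$ ($w{\left(M \right)} = 5 \sqrt{M + M} = 5 \sqrt{2 M} = 5 \sqrt{2} \sqrt{M}$)
$E = \frac{1}{709284}$ ($E = \frac{1}{357760 + 351524} = \frac{1}{709284} \approx 1.4099 \cdot 10^{-6}$)
$E + w{\left(-219 \right)} = \frac{1}{709284} + 5 \sqrt{2} \sqrt{-219} = \frac{1}{709284} + 5 \sqrt{2} i \sqrt{219} = \frac{1}{709284} + 5 i \sqrt{438}$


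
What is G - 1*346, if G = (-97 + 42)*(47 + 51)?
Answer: -5736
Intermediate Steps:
G = -5390 (G = -55*98 = -5390)
G - 1*346 = -5390 - 1*346 = -5390 - 346 = -5736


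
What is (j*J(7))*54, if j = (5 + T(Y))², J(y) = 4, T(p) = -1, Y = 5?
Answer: 3456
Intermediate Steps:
j = 16 (j = (5 - 1)² = 4² = 16)
(j*J(7))*54 = (16*4)*54 = 64*54 = 3456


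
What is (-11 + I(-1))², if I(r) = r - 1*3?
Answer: 225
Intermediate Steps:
I(r) = -3 + r (I(r) = r - 3 = -3 + r)
(-11 + I(-1))² = (-11 + (-3 - 1))² = (-11 - 4)² = (-15)² = 225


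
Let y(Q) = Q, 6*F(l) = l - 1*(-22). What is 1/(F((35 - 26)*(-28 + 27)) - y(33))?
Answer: -6/185 ≈ -0.032432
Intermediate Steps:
F(l) = 11/3 + l/6 (F(l) = (l - 1*(-22))/6 = (l + 22)/6 = (22 + l)/6 = 11/3 + l/6)
1/(F((35 - 26)*(-28 + 27)) - y(33)) = 1/((11/3 + ((35 - 26)*(-28 + 27))/6) - 1*33) = 1/((11/3 + (9*(-1))/6) - 33) = 1/((11/3 + (⅙)*(-9)) - 33) = 1/((11/3 - 3/2) - 33) = 1/(13/6 - 33) = 1/(-185/6) = -6/185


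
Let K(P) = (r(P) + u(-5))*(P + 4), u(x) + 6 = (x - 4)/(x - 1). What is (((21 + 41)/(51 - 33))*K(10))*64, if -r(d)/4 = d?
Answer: -1236032/9 ≈ -1.3734e+5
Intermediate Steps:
r(d) = -4*d
u(x) = -6 + (-4 + x)/(-1 + x) (u(x) = -6 + (x - 4)/(x - 1) = -6 + (-4 + x)/(-1 + x))
K(P) = (4 + P)*(-9/2 - 4*P) (K(P) = (-4*P + (2 - 5*(-5))/(-1 - 5))*(P + 4) = (-4*P + (2 + 25)/(-6))*(4 + P) = (-4*P - 1/6*27)*(4 + P) = (-4*P - 9/2)*(4 + P) = (-9/2 - 4*P)*(4 + P) = (4 + P)*(-9/2 - 4*P))
(((21 + 41)/(51 - 33))*K(10))*64 = (((21 + 41)/(51 - 33))*(-18 - 4*10**2 - 41/2*10))*64 = ((62/18)*(-18 - 4*100 - 205))*64 = ((62*(1/18))*(-18 - 400 - 205))*64 = ((31/9)*(-623))*64 = -19313/9*64 = -1236032/9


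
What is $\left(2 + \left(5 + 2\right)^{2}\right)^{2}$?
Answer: $2601$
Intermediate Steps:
$\left(2 + \left(5 + 2\right)^{2}\right)^{2} = \left(2 + 7^{2}\right)^{2} = \left(2 + 49\right)^{2} = 51^{2} = 2601$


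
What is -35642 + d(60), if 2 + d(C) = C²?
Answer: -32044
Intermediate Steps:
d(C) = -2 + C²
-35642 + d(60) = -35642 + (-2 + 60²) = -35642 + (-2 + 3600) = -35642 + 3598 = -32044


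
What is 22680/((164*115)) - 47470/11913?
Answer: -31254868/11233959 ≈ -2.7822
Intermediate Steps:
22680/((164*115)) - 47470/11913 = 22680/18860 - 47470*1/11913 = 22680*(1/18860) - 47470/11913 = 1134/943 - 47470/11913 = -31254868/11233959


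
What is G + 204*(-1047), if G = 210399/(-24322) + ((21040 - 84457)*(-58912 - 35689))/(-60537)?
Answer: -153470296244123/490793638 ≈ -3.1270e+5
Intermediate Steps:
G = -48642664690979/490793638 (G = 210399*(-1/24322) - 63417*(-94601)*(-1/60537) = -210399/24322 + 5999311617*(-1/60537) = -210399/24322 - 1999770539/20179 = -48642664690979/490793638 ≈ -99110.)
G + 204*(-1047) = -48642664690979/490793638 + 204*(-1047) = -48642664690979/490793638 - 213588 = -153470296244123/490793638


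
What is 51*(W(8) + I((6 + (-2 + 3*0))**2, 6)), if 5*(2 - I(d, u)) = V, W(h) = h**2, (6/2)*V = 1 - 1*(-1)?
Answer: 16796/5 ≈ 3359.2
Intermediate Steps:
V = 2/3 (V = (1 - 1*(-1))/3 = (1 + 1)/3 = (1/3)*2 = 2/3 ≈ 0.66667)
I(d, u) = 28/15 (I(d, u) = 2 - 1/5*2/3 = 2 - 2/15 = 28/15)
51*(W(8) + I((6 + (-2 + 3*0))**2, 6)) = 51*(8**2 + 28/15) = 51*(64 + 28/15) = 51*(988/15) = 16796/5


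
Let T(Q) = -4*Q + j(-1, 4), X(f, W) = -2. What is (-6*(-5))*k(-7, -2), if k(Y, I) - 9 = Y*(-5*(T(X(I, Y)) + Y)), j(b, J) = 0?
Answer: 1320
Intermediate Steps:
T(Q) = -4*Q (T(Q) = -4*Q + 0 = -4*Q)
k(Y, I) = 9 + Y*(-40 - 5*Y) (k(Y, I) = 9 + Y*(-5*(-4*(-2) + Y)) = 9 + Y*(-5*(8 + Y)) = 9 + Y*(-40 - 5*Y))
(-6*(-5))*k(-7, -2) = (-6*(-5))*(9 - 40*(-7) - 5*(-7)²) = 30*(9 + 280 - 5*49) = 30*(9 + 280 - 245) = 30*44 = 1320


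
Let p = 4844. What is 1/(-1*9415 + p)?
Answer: -1/4571 ≈ -0.00021877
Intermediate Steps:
1/(-1*9415 + p) = 1/(-1*9415 + 4844) = 1/(-9415 + 4844) = 1/(-4571) = -1/4571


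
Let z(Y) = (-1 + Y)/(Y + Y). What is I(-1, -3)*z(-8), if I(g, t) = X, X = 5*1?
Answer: 45/16 ≈ 2.8125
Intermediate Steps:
X = 5
I(g, t) = 5
z(Y) = (-1 + Y)/(2*Y) (z(Y) = (-1 + Y)/((2*Y)) = (-1 + Y)*(1/(2*Y)) = (-1 + Y)/(2*Y))
I(-1, -3)*z(-8) = 5*((1/2)*(-1 - 8)/(-8)) = 5*((1/2)*(-1/8)*(-9)) = 5*(9/16) = 45/16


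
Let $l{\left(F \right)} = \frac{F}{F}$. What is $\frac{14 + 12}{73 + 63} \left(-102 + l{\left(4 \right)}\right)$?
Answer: $- \frac{1313}{68} \approx -19.309$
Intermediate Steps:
$l{\left(F \right)} = 1$
$\frac{14 + 12}{73 + 63} \left(-102 + l{\left(4 \right)}\right) = \frac{14 + 12}{73 + 63} \left(-102 + 1\right) = \frac{26}{136} \left(-101\right) = 26 \cdot \frac{1}{136} \left(-101\right) = \frac{13}{68} \left(-101\right) = - \frac{1313}{68}$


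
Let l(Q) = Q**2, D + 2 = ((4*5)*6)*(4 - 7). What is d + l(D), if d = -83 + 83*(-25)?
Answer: 128886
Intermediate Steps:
D = -362 (D = -2 + ((4*5)*6)*(4 - 7) = -2 + (20*6)*(-3) = -2 + 120*(-3) = -2 - 360 = -362)
d = -2158 (d = -83 - 2075 = -2158)
d + l(D) = -2158 + (-362)**2 = -2158 + 131044 = 128886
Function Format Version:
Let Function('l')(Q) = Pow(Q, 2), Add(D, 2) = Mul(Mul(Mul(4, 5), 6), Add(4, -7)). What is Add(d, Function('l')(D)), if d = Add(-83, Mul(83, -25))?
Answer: 128886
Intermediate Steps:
D = -362 (D = Add(-2, Mul(Mul(Mul(4, 5), 6), Add(4, -7))) = Add(-2, Mul(Mul(20, 6), -3)) = Add(-2, Mul(120, -3)) = Add(-2, -360) = -362)
d = -2158 (d = Add(-83, -2075) = -2158)
Add(d, Function('l')(D)) = Add(-2158, Pow(-362, 2)) = Add(-2158, 131044) = 128886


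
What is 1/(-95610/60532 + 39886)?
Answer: 30266/1207141871 ≈ 2.5072e-5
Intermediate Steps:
1/(-95610/60532 + 39886) = 1/(-95610*1/60532 + 39886) = 1/(-47805/30266 + 39886) = 1/(1207141871/30266) = 30266/1207141871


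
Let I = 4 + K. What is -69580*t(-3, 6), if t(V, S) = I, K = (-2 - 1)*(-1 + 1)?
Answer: -278320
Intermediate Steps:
K = 0 (K = -3*0 = 0)
I = 4 (I = 4 + 0 = 4)
t(V, S) = 4
-69580*t(-3, 6) = -69580*4 = -278320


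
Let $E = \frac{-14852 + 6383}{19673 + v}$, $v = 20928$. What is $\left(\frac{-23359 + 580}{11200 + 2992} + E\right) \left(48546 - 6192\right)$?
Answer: $- \frac{22130859241179}{288104696} \approx -76815.0$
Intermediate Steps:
$E = - \frac{8469}{40601}$ ($E = \frac{-14852 + 6383}{19673 + 20928} = - \frac{8469}{40601} \approx -0.20859$)
$\left(\frac{-23359 + 580}{11200 + 2992} + E\right) \left(48546 - 6192\right) = \left(\frac{-23359 + 580}{11200 + 2992} - \frac{8469}{40601}\right) \left(48546 - 6192\right) = \left(- \frac{22779}{14192} - \frac{8469}{40601}\right) 42354 = \left(- \frac{1045042227}{576209392}\right) 42354 = - \frac{22130859241179}{288104696}$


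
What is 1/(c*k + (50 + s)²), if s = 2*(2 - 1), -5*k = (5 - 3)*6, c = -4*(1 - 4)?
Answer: 5/13376 ≈ 0.00037380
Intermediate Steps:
c = 12 (c = -4*(-3) = 12)
k = -12/5 (k = -(5 - 3)*6/5 = -2*6/5 = -⅕*12 = -12/5 ≈ -2.4000)
s = 2 (s = 2*1 = 2)
1/(c*k + (50 + s)²) = 1/(12*(-12/5) + (50 + 2)²) = 1/(-144/5 + 52²) = 1/(-144/5 + 2704) = 1/(13376/5) = 5/13376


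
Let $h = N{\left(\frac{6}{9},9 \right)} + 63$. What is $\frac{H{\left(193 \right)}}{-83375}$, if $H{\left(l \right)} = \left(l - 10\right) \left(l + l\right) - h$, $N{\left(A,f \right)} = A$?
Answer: $- \frac{211723}{250125} \approx -0.84647$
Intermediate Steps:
$h = \frac{191}{3}$ ($h = \frac{6}{9} + 63 = 6 \cdot \frac{1}{9} + 63 = \frac{2}{3} + 63 = \frac{191}{3} \approx 63.667$)
$H{\left(l \right)} = - \frac{191}{3} + 2 l \left(-10 + l\right)$ ($H{\left(l \right)} = \left(l - 10\right) \left(l + l\right) - \frac{191}{3} = \left(-10 + l\right) 2 l - \frac{191}{3} = 2 l \left(-10 + l\right) - \frac{191}{3} = - \frac{191}{3} + 2 l \left(-10 + l\right)$)
$\frac{H{\left(193 \right)}}{-83375} = \frac{- \frac{191}{3} - 3860 + 2 \cdot 193^{2}}{-83375} = \left(- \frac{191}{3} - 3860 + 2 \cdot 37249\right) \left(- \frac{1}{83375}\right) = \left(- \frac{191}{3} - 3860 + 74498\right) \left(- \frac{1}{83375}\right) = \frac{211723}{3} \left(- \frac{1}{83375}\right) = - \frac{211723}{250125}$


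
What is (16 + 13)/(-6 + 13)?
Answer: 29/7 ≈ 4.1429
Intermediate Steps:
(16 + 13)/(-6 + 13) = 29/7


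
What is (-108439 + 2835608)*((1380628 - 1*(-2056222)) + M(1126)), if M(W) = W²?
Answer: 12830582900694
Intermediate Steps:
(-108439 + 2835608)*((1380628 - 1*(-2056222)) + M(1126)) = (-108439 + 2835608)*((1380628 - 1*(-2056222)) + 1126²) = 2727169*((1380628 + 2056222) + 1267876) = 2727169*(3436850 + 1267876) = 2727169*4704726 = 12830582900694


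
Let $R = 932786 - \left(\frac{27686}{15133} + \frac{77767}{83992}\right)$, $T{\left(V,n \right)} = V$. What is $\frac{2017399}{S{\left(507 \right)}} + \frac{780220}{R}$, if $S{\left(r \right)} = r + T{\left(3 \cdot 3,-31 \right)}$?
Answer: $\frac{2392370264810540207747}{611777348326781268} \approx 3910.5$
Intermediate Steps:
$S{\left(r \right)} = 9 + r$ ($S{\left(r \right)} = r + 3 \cdot 3 = r + 9 = 9 + r$)
$R = \frac{1185615016137173}{1271050936}$ ($R = 932786 - \frac{3502250523}{1271050936} = \frac{1185615016137173}{1271050936} \approx 9.3278 \cdot 10^{5}$)
$\frac{2017399}{S{\left(507 \right)}} + \frac{780220}{R} = \frac{2017399}{9 + 507} + \frac{780220}{\frac{1185615016137173}{1271050936}} = \frac{2017399}{516} + 780220 \cdot \frac{1271050936}{1185615016137173} = 2017399 \cdot \frac{1}{516} + \frac{991699361285920}{1185615016137173} = \frac{2017399}{516} + \frac{991699361285920}{1185615016137173} = \frac{2392370264810540207747}{611777348326781268}$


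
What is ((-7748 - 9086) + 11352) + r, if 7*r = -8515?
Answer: -46889/7 ≈ -6698.4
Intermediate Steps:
r = -8515/7 (r = (1/7)*(-8515) = -8515/7 ≈ -1216.4)
((-7748 - 9086) + 11352) + r = ((-7748 - 9086) + 11352) - 8515/7 = (-16834 + 11352) - 8515/7 = -5482 - 8515/7 = -46889/7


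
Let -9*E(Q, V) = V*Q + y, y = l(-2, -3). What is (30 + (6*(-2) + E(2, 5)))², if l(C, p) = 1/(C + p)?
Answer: 579121/2025 ≈ 285.99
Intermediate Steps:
y = -⅕ (y = 1/(-2 - 3) = 1/(-5) = -⅕ ≈ -0.20000)
E(Q, V) = 1/45 - Q*V/9 (E(Q, V) = -(V*Q - ⅕)/9 = -(Q*V - ⅕)/9 = -(-⅕ + Q*V)/9 = 1/45 - Q*V/9)
(30 + (6*(-2) + E(2, 5)))² = (30 + (6*(-2) + (1/45 - ⅑*2*5)))² = (30 + (-12 + (1/45 - 10/9)))² = (30 + (-12 - 49/45))² = (30 - 589/45)² = (761/45)² = 579121/2025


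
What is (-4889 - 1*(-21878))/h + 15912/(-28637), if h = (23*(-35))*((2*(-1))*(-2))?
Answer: -76821519/13173020 ≈ -5.8317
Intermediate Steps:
h = -3220 (h = -(-1610)*(-2) = -805*4 = -3220)
(-4889 - 1*(-21878))/h + 15912/(-28637) = (-4889 - 1*(-21878))/(-3220) + 15912/(-28637) = (-4889 + 21878)*(-1/3220) + 15912*(-1/28637) = 16989*(-1/3220) - 15912/28637 = -2427/460 - 15912/28637 = -76821519/13173020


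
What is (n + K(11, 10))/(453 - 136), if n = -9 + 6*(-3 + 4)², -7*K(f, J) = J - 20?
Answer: -11/2219 ≈ -0.0049572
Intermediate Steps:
K(f, J) = 20/7 - J/7 (K(f, J) = -(J - 20)/7 = -(-20 + J)/7 = 20/7 - J/7)
n = -3 (n = -9 + 6*1² = -9 + 6*1 = -9 + 6 = -3)
(n + K(11, 10))/(453 - 136) = (-3 + (20/7 - ⅐*10))/(453 - 136) = (-3 + (20/7 - 10/7))/317 = (-3 + 10/7)*(1/317) = -11/7*1/317 = -11/2219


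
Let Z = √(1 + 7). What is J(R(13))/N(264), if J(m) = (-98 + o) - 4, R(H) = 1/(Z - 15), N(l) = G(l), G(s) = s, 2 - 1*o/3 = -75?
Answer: 43/88 ≈ 0.48864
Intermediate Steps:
o = 231 (o = 6 - 3*(-75) = 6 + 225 = 231)
N(l) = l
Z = 2*√2 (Z = √8 = 2*√2 ≈ 2.8284)
R(H) = 1/(-15 + 2*√2) (R(H) = 1/(2*√2 - 15) = 1/(-15 + 2*√2))
J(m) = 129 (J(m) = (-98 + 231) - 4 = 133 - 4 = 129)
J(R(13))/N(264) = 129/264 = 129*(1/264) = 43/88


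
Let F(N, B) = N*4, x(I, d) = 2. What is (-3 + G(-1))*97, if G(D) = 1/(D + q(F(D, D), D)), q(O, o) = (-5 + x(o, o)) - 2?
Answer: -1843/6 ≈ -307.17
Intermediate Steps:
F(N, B) = 4*N
q(O, o) = -5 (q(O, o) = (-5 + 2) - 2 = -3 - 2 = -5)
G(D) = 1/(-5 + D) (G(D) = 1/(D - 5) = 1/(-5 + D))
(-3 + G(-1))*97 = (-3 + 1/(-5 - 1))*97 = (-3 + 1/(-6))*97 = (-3 - ⅙)*97 = -19/6*97 = -1843/6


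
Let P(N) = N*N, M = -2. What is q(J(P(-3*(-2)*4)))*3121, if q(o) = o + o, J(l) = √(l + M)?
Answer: 6242*√574 ≈ 1.4955e+5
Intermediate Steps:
P(N) = N²
J(l) = √(-2 + l) (J(l) = √(l - 2) = √(-2 + l))
q(o) = 2*o
q(J(P(-3*(-2)*4)))*3121 = (2*√(-2 + (-3*(-2)*4)²))*3121 = (2*√(-2 + (6*4)²))*3121 = (2*√(-2 + 24²))*3121 = (2*√(-2 + 576))*3121 = (2*√574)*3121 = 6242*√574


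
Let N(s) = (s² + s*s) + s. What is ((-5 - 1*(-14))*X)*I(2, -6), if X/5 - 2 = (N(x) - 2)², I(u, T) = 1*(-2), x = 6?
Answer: -520020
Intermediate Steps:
I(u, T) = -2
N(s) = s + 2*s² (N(s) = (s² + s²) + s = 2*s² + s = s + 2*s²)
X = 28890 (X = 10 + 5*(6*(1 + 2*6) - 2)² = 10 + 5*(6*(1 + 12) - 2)² = 10 + 5*(6*13 - 2)² = 10 + 5*(78 - 2)² = 10 + 5*76² = 10 + 5*5776 = 10 + 28880 = 28890)
((-5 - 1*(-14))*X)*I(2, -6) = ((-5 - 1*(-14))*28890)*(-2) = ((-5 + 14)*28890)*(-2) = (9*28890)*(-2) = 260010*(-2) = -520020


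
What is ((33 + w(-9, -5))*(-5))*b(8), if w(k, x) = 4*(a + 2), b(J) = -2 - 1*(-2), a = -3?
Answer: 0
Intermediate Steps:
b(J) = 0 (b(J) = -2 + 2 = 0)
w(k, x) = -4 (w(k, x) = 4*(-3 + 2) = 4*(-1) = -4)
((33 + w(-9, -5))*(-5))*b(8) = ((33 - 4)*(-5))*0 = (29*(-5))*0 = -145*0 = 0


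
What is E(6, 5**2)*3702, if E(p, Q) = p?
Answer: 22212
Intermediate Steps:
E(6, 5**2)*3702 = 6*3702 = 22212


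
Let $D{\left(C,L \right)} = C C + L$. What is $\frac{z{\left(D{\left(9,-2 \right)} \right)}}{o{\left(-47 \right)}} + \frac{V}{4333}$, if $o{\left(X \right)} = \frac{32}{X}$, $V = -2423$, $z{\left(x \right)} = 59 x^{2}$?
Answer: $- \frac{74988245105}{138656} \approx -5.4082 \cdot 10^{5}$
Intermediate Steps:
$D{\left(C,L \right)} = L + C^{2}$ ($D{\left(C,L \right)} = C^{2} + L = L + C^{2}$)
$\frac{z{\left(D{\left(9,-2 \right)} \right)}}{o{\left(-47 \right)}} + \frac{V}{4333} = \frac{59 \left(-2 + 9^{2}\right)^{2}}{32 \frac{1}{-47}} - \frac{2423}{4333} = \frac{59 \left(-2 + 81\right)^{2}}{32 \left(- \frac{1}{47}\right)} - \frac{2423}{4333} = \frac{59 \cdot 79^{2}}{- \frac{32}{47}} - \frac{2423}{4333} = 59 \cdot 6241 \left(- \frac{47}{32}\right) - \frac{2423}{4333} = 368219 \left(- \frac{47}{32}\right) - \frac{2423}{4333} = - \frac{17306293}{32} - \frac{2423}{4333} = - \frac{74988245105}{138656}$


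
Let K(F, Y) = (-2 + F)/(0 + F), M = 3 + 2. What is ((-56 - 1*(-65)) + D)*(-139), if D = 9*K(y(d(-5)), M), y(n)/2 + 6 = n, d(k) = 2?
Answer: -11259/4 ≈ -2814.8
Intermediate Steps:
y(n) = -12 + 2*n
M = 5
K(F, Y) = (-2 + F)/F
D = 45/4 (D = 9*((-2 + (-12 + 2*2))/(-12 + 2*2)) = 9*((-2 + (-12 + 4))/(-12 + 4)) = 9*((-2 - 8)/(-8)) = 9*(-⅛*(-10)) = 9*(5/4) = 45/4 ≈ 11.250)
((-56 - 1*(-65)) + D)*(-139) = ((-56 - 1*(-65)) + 45/4)*(-139) = ((-56 + 65) + 45/4)*(-139) = (9 + 45/4)*(-139) = (81/4)*(-139) = -11259/4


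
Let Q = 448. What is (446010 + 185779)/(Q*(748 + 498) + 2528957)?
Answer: 631789/3087165 ≈ 0.20465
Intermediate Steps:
(446010 + 185779)/(Q*(748 + 498) + 2528957) = (446010 + 185779)/(448*(748 + 498) + 2528957) = 631789/(448*1246 + 2528957) = 631789/(558208 + 2528957) = 631789/3087165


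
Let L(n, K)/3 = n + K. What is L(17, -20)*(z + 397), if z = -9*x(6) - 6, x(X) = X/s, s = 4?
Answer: -6795/2 ≈ -3397.5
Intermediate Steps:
L(n, K) = 3*K + 3*n (L(n, K) = 3*(n + K) = 3*(K + n) = 3*K + 3*n)
x(X) = X/4
z = -39/2 (z = -9*6/4 - 6 = -9*3/2 - 6 = -27/2 - 6 = -39/2 ≈ -19.500)
L(17, -20)*(z + 397) = (3*(-20) + 3*17)*(-39/2 + 397) = (-60 + 51)*(755/2) = -9*755/2 = -6795/2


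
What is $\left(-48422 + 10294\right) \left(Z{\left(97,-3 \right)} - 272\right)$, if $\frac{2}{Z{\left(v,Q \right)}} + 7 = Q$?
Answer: $\frac{51892208}{5} \approx 1.0378 \cdot 10^{7}$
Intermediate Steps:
$Z{\left(v,Q \right)} = \frac{2}{-7 + Q}$
$\left(-48422 + 10294\right) \left(Z{\left(97,-3 \right)} - 272\right) = \left(-48422 + 10294\right) \left(\frac{2}{-7 - 3} - 272\right) = - 38128 \left(\frac{2}{-10} - 272\right) = - 38128 \left(2 \left(- \frac{1}{10}\right) - 272\right) = - 38128 \left(- \frac{1}{5} - 272\right) = \left(-38128\right) \left(- \frac{1361}{5}\right) = \frac{51892208}{5}$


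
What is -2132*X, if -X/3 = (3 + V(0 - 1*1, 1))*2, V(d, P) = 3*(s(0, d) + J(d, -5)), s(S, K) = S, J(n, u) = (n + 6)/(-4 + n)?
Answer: 0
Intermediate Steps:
J(n, u) = (6 + n)/(-4 + n)
V(d, P) = 3*(6 + d)/(-4 + d) (V(d, P) = 3*(0 + (6 + d)/(-4 + d)) = 3*((6 + d)/(-4 + d)) = 3*(6 + d)/(-4 + d))
X = 0 (X = -3*(3 + 3*(6 + (0 - 1*1))/(-4 + (0 - 1*1)))*2 = -3*(3 + 3*(6 + (0 - 1))/(-4 + (0 - 1)))*2 = -3*(3 + 3*(6 - 1)/(-4 - 1))*2 = -3*(3 + 3*5/(-5))*2 = -3*(3 + 3*(-1/5)*5)*2 = -3*(3 - 3)*2 = -0*2 = -3*0 = 0)
-2132*X = -2132*0 = 0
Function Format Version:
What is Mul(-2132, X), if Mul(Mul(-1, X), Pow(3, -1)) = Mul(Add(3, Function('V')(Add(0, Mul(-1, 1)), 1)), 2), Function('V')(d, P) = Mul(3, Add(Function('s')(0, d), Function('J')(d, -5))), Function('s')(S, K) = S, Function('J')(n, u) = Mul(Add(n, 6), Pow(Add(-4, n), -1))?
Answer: 0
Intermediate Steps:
Function('J')(n, u) = Mul(Pow(Add(-4, n), -1), Add(6, n)) (Function('J')(n, u) = Mul(Add(6, n), Pow(Add(-4, n), -1)) = Mul(Pow(Add(-4, n), -1), Add(6, n)))
Function('V')(d, P) = Mul(3, Pow(Add(-4, d), -1), Add(6, d)) (Function('V')(d, P) = Mul(3, Add(0, Mul(Pow(Add(-4, d), -1), Add(6, d)))) = Mul(3, Mul(Pow(Add(-4, d), -1), Add(6, d))) = Mul(3, Pow(Add(-4, d), -1), Add(6, d)))
X = 0 (X = Mul(-3, Mul(Add(3, Mul(3, Pow(Add(-4, Add(0, Mul(-1, 1))), -1), Add(6, Add(0, Mul(-1, 1))))), 2)) = Mul(-3, Mul(Add(3, Mul(3, Pow(Add(-4, Add(0, -1)), -1), Add(6, Add(0, -1)))), 2)) = Mul(-3, Mul(Add(3, Mul(3, Pow(Add(-4, -1), -1), Add(6, -1))), 2)) = Mul(-3, Mul(Add(3, Mul(3, Pow(-5, -1), 5)), 2)) = Mul(-3, Mul(Add(3, Mul(3, Rational(-1, 5), 5)), 2)) = Mul(-3, Mul(Add(3, -3), 2)) = Mul(-3, Mul(0, 2)) = Mul(-3, 0) = 0)
Mul(-2132, X) = Mul(-2132, 0) = 0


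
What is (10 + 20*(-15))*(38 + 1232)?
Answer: -368300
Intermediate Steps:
(10 + 20*(-15))*(38 + 1232) = (10 - 300)*1270 = -290*1270 = -368300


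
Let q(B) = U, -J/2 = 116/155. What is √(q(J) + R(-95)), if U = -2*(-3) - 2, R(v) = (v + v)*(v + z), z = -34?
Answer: √24514 ≈ 156.57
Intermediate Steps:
R(v) = 2*v*(-34 + v) (R(v) = (v + v)*(v - 34) = (2*v)*(-34 + v) = 2*v*(-34 + v))
U = 4 (U = 6 - 2 = 4)
J = -232/155 ≈ -1.4968
q(B) = 4
√(q(J) + R(-95)) = √(4 + 2*(-95)*(-34 - 95)) = √(4 + 2*(-95)*(-129)) = √(4 + 24510) = √24514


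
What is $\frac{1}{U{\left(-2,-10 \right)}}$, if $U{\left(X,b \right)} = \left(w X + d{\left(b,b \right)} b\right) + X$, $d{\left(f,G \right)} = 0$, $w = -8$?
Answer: $\frac{1}{14} \approx 0.071429$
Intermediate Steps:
$U{\left(X,b \right)} = - 7 X$ ($U{\left(X,b \right)} = \left(- 8 X + 0 b\right) + X = \left(- 8 X + 0\right) + X = - 8 X + X = - 7 X$)
$\frac{1}{U{\left(-2,-10 \right)}} = \frac{1}{\left(-7\right) \left(-2\right)} = \frac{1}{14}$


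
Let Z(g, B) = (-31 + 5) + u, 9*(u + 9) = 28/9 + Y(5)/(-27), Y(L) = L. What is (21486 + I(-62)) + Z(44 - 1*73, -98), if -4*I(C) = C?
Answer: 10432877/486 ≈ 21467.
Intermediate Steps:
u = -2108/243 (u = -9 + (28/9 + 5/(-27))/9 = -9 + (28*(⅑) + 5*(-1/27))/9 = -9 + (28/9 - 5/27)/9 = -9 + (⅑)*(79/27) = -9 + 79/243 = -2108/243 ≈ -8.6749)
I(C) = -C/4
Z(g, B) = -8426/243 (Z(g, B) = (-31 + 5) - 2108/243 = -26 - 2108/243 = -8426/243)
(21486 + I(-62)) + Z(44 - 1*73, -98) = (21486 - ¼*(-62)) - 8426/243 = (21486 + 31/2) - 8426/243 = 43003/2 - 8426/243 = 10432877/486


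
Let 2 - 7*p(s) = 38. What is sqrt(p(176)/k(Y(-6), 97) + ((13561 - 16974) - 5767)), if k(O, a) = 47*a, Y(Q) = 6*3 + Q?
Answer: 12*I*sqrt(64925530502)/31913 ≈ 95.812*I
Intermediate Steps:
p(s) = -36/7 (p(s) = 2/7 - 1/7*38 = 2/7 - 38/7 = -36/7)
Y(Q) = 18 + Q
sqrt(p(176)/k(Y(-6), 97) + ((13561 - 16974) - 5767)) = sqrt(-36/(7*(47*97)) + ((13561 - 16974) - 5767)) = sqrt(-36/7/4559 + (-3413 - 5767)) = sqrt(-36/7*1/4559 - 9180) = sqrt(-36/31913 - 9180) = sqrt(-292961376/31913) = 12*I*sqrt(64925530502)/31913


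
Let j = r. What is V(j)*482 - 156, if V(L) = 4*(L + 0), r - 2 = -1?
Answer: 1772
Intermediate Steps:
r = 1 (r = 2 - 1 = 1)
j = 1
V(L) = 4*L
V(j)*482 - 156 = (4*1)*482 - 156 = 4*482 - 156 = 1928 - 156 = 1772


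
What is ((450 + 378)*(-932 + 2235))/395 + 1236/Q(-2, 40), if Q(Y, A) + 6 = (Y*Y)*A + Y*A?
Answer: 40162818/14615 ≈ 2748.1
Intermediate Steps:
Q(Y, A) = -6 + A*Y + A*Y² (Q(Y, A) = -6 + ((Y*Y)*A + Y*A) = -6 + (Y²*A + A*Y) = -6 + (A*Y² + A*Y) = -6 + (A*Y + A*Y²) = -6 + A*Y + A*Y²)
((450 + 378)*(-932 + 2235))/395 + 1236/Q(-2, 40) = ((450 + 378)*(-932 + 2235))/395 + 1236/(-6 + 40*(-2) + 40*(-2)²) = (828*1303)*(1/395) + 1236/(-6 - 80 + 40*4) = 1078884*(1/395) + 1236/(-6 - 80 + 160) = 1078884/395 + 1236/74 = 1078884/395 + 1236*(1/74) = 1078884/395 + 618/37 = 40162818/14615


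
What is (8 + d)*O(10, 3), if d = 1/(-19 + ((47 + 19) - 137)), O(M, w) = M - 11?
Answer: -719/90 ≈ -7.9889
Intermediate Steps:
O(M, w) = -11 + M
d = -1/90 (d = 1/(-19 + (66 - 137)) = 1/(-19 - 71) = 1/(-90) = -1/90 ≈ -0.011111)
(8 + d)*O(10, 3) = (8 - 1/90)*(-11 + 10) = (719/90)*(-1) = -719/90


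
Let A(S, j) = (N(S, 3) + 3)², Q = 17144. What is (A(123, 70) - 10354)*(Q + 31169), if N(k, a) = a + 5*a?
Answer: -478926769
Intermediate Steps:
N(k, a) = 6*a
A(S, j) = 441 (A(S, j) = (6*3 + 3)² = (18 + 3)² = 21² = 441)
(A(123, 70) - 10354)*(Q + 31169) = (441 - 10354)*(17144 + 31169) = -9913*48313 = -478926769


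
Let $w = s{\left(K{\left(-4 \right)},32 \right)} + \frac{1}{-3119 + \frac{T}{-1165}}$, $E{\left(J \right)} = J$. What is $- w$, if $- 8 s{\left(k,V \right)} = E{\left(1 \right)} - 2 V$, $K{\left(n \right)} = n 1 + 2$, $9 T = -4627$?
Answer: $- \frac{128743479}{16349044} \approx -7.8747$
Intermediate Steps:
$T = - \frac{4627}{9}$ ($T = \frac{1}{9} \left(-4627\right) = - \frac{4627}{9} \approx -514.11$)
$K{\left(n \right)} = 2 + n$ ($K{\left(n \right)} = n + 2 = 2 + n$)
$s{\left(k,V \right)} = - \frac{1}{8} + \frac{V}{4}$ ($s{\left(k,V \right)} = - \frac{1 - 2 V}{8} = - \frac{1}{8} + \frac{V}{4}$)
$w = \frac{128743479}{16349044}$ ($w = \left(- \frac{1}{8} + \frac{1}{4} \cdot 32\right) + \frac{1}{-3119 - \frac{4627}{9 \left(-1165\right)}} = \left(- \frac{1}{8} + 8\right) + \frac{1}{-3119 - - \frac{4627}{10485}} = \frac{63}{8} + \frac{1}{-3119 + \frac{4627}{10485}} = \frac{63}{8} + \frac{1}{- \frac{32698088}{10485}} = \frac{63}{8} - \frac{10485}{32698088} = \frac{128743479}{16349044} \approx 7.8747$)
$- w = \left(-1\right) \frac{128743479}{16349044} = - \frac{128743479}{16349044}$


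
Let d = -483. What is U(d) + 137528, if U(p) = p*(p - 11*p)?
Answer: -2195362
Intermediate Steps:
U(p) = -10*p² (U(p) = p*(-10*p) = -10*p²)
U(d) + 137528 = -10*(-483)² + 137528 = -10*233289 + 137528 = -2332890 + 137528 = -2195362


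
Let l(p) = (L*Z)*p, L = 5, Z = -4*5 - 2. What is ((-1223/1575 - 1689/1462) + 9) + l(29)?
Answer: -7329177851/2302650 ≈ -3182.9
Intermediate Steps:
Z = -22 (Z = -20 - 2 = -22)
l(p) = -110*p (l(p) = (5*(-22))*p = -110*p)
((-1223/1575 - 1689/1462) + 9) + l(29) = ((-1223/1575 - 1689/1462) + 9) - 110*29 = ((-1223*1/1575 - 1689*1/1462) + 9) - 3190 = ((-1223/1575 - 1689/1462) + 9) - 3190 = (-4448201/2302650 + 9) - 3190 = 16275649/2302650 - 3190 = -7329177851/2302650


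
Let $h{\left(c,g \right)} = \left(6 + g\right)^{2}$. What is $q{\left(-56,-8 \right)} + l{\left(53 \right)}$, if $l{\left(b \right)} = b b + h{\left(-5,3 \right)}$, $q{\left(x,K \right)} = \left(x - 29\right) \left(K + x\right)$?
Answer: $8330$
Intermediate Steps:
$q{\left(x,K \right)} = \left(-29 + x\right) \left(K + x\right)$
$l{\left(b \right)} = 81 + b^{2}$ ($l{\left(b \right)} = b b + \left(6 + 3\right)^{2} = b^{2} + 9^{2} = b^{2} + 81 = 81 + b^{2}$)
$q{\left(-56,-8 \right)} + l{\left(53 \right)} = \left(\left(-56\right)^{2} - -232 - -1624 - -448\right) + \left(81 + 53^{2}\right) = \left(3136 + 232 + 1624 + 448\right) + \left(81 + 2809\right) = 5440 + 2890 = 8330$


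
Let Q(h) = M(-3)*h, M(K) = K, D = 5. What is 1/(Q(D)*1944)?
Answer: -1/29160 ≈ -3.4294e-5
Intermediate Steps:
Q(h) = -3*h
1/(Q(D)*1944) = 1/(-3*5*1944) = 1/(-15*1944) = 1/(-29160) = -1/29160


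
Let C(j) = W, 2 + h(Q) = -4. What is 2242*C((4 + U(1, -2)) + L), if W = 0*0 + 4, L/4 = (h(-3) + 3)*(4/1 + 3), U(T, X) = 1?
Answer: 8968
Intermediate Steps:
h(Q) = -6 (h(Q) = -2 - 4 = -6)
L = -84 (L = 4*((-6 + 3)*(4/1 + 3)) = 4*(-3*(4*1 + 3)) = 4*(-3*(4 + 3)) = 4*(-3*7) = 4*(-21) = -84)
W = 4 (W = 0 + 4 = 4)
C(j) = 4
2242*C((4 + U(1, -2)) + L) = 2242*4 = 8968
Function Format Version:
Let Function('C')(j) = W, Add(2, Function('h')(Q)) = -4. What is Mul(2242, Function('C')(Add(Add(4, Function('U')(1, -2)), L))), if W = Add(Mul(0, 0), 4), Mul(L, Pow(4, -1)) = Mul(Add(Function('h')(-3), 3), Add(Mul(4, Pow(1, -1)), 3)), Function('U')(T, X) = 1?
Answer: 8968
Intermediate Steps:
Function('h')(Q) = -6 (Function('h')(Q) = Add(-2, -4) = -6)
L = -84 (L = Mul(4, Mul(Add(-6, 3), Add(Mul(4, Pow(1, -1)), 3))) = Mul(4, Mul(-3, Add(Mul(4, 1), 3))) = Mul(4, Mul(-3, Add(4, 3))) = Mul(4, Mul(-3, 7)) = Mul(4, -21) = -84)
W = 4 (W = Add(0, 4) = 4)
Function('C')(j) = 4
Mul(2242, Function('C')(Add(Add(4, Function('U')(1, -2)), L))) = Mul(2242, 4) = 8968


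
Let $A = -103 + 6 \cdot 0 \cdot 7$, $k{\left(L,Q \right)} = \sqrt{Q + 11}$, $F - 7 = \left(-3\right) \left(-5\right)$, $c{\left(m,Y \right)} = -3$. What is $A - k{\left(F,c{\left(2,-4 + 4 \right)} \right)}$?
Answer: $-103 - 2 \sqrt{2} \approx -105.83$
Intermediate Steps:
$F = 22$ ($F = 7 - -15 = 7 + 15 = 22$)
$k{\left(L,Q \right)} = \sqrt{11 + Q}$
$A = -103$ ($A = -103 + 0 \cdot 7 = -103 + 0 = -103$)
$A - k{\left(F,c{\left(2,-4 + 4 \right)} \right)} = -103 - \sqrt{11 - 3} = -103 - \sqrt{8} = -103 - 2 \sqrt{2}$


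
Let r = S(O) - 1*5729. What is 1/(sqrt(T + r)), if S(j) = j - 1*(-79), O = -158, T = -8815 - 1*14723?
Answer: -I*sqrt(29346)/29346 ≈ -0.0058375*I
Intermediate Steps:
T = -23538 (T = -8815 - 14723 = -23538)
S(j) = 79 + j (S(j) = j + 79 = 79 + j)
r = -5808 (r = (79 - 158) - 1*5729 = -79 - 5729 = -5808)
1/(sqrt(T + r)) = 1/(sqrt(-23538 - 5808)) = 1/(sqrt(-29346)) = 1/(I*sqrt(29346)) = -I*sqrt(29346)/29346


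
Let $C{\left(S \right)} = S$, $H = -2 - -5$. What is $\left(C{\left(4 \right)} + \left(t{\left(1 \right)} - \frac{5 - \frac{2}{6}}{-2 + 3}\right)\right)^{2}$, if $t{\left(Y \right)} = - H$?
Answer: $\frac{121}{9} \approx 13.444$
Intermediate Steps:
$H = 3$ ($H = -2 + 5 = 3$)
$t{\left(Y \right)} = -3$ ($t{\left(Y \right)} = \left(-1\right) 3 = -3$)
$\left(C{\left(4 \right)} + \left(t{\left(1 \right)} - \frac{5 - \frac{2}{6}}{-2 + 3}\right)\right)^{2} = \left(4 - \left(3 + \frac{5 - \frac{2}{6}}{-2 + 3}\right)\right)^{2} = \left(4 - \left(3 + \frac{5 - \frac{1}{3}}{1}\right)\right)^{2} = \left(4 - \left(3 + \left(5 - \frac{1}{3}\right) 1\right)\right)^{2} = \left(4 - \left(3 + \frac{14}{3} \cdot 1\right)\right)^{2} = \left(4 - \frac{23}{3}\right)^{2} = \left(- \frac{11}{3}\right)^{2} = \frac{121}{9}$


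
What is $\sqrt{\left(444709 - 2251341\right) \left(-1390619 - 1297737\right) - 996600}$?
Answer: $2 \sqrt{1214217245098} \approx 2.2038 \cdot 10^{6}$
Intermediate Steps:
$\sqrt{\left(444709 - 2251341\right) \left(-1390619 - 1297737\right) - 996600} = \sqrt{\left(-1806632\right) \left(-2688356\right) - 996600} = \sqrt{4856869976992 - 996600} = \sqrt{4856868980392} = 2 \sqrt{1214217245098}$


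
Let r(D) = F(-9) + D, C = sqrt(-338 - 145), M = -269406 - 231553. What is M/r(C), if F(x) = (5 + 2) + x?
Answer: 1001918/487 + 500959*I*sqrt(483)/487 ≈ 2057.3 + 22607.0*I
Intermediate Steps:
M = -500959
F(x) = 7 + x
C = I*sqrt(483) (C = sqrt(-483) = I*sqrt(483) ≈ 21.977*I)
r(D) = -2 + D (r(D) = (7 - 9) + D = -2 + D)
M/r(C) = -500959/(-2 + I*sqrt(483))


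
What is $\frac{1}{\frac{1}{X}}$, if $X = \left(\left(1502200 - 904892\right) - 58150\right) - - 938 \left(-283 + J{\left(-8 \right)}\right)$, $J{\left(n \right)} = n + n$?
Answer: $258696$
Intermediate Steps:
$J{\left(n \right)} = 2 n$
$X = 258696$ ($X = \left(\left(1502200 - 904892\right) - 58150\right) - - 938 \left(-283 + 2 \left(-8\right)\right) = \left(597308 - 58150\right) - - 938 \left(-283 - 16\right) = 539158 - \left(-938\right) \left(-299\right) = 539158 - 280462 = 258696$)
$\frac{1}{\frac{1}{X}} = \frac{1}{\frac{1}{258696}} = 258696$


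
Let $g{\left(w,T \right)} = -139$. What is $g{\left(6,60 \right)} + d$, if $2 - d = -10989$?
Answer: $10852$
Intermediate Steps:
$d = 10991$ ($d = 2 - -10989 = 2 + 10989 = 10991$)
$g{\left(6,60 \right)} + d = -139 + 10991 = 10852$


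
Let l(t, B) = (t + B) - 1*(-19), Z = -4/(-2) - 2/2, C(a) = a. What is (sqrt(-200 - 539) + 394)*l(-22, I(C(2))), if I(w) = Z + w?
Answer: 0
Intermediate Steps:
Z = 1 (Z = -4*(-1/2) - 2*1/2 = 2 - 1 = 1)
I(w) = 1 + w
l(t, B) = 19 + B + t (l(t, B) = (B + t) + 19 = 19 + B + t)
(sqrt(-200 - 539) + 394)*l(-22, I(C(2))) = (sqrt(-200 - 539) + 394)*(19 + (1 + 2) - 22) = (sqrt(-739) + 394)*(19 + 3 - 22) = (I*sqrt(739) + 394)*0 = (394 + I*sqrt(739))*0 = 0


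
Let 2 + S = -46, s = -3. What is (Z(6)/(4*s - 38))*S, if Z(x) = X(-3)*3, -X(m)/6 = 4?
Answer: -1728/25 ≈ -69.120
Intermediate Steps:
X(m) = -24 (X(m) = -6*4 = -24)
Z(x) = -72 (Z(x) = -24*3 = -72)
S = -48 (S = -2 - 46 = -48)
(Z(6)/(4*s - 38))*S = (-72/(4*(-3) - 38))*(-48) = (-72/(-12 - 38))*(-48) = (-72/(-50))*(-48) = -1/50*(-72)*(-48) = (36/25)*(-48) = -1728/25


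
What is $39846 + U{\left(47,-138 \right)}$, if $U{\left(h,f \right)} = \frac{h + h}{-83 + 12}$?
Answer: $\frac{2828972}{71} \approx 39845.0$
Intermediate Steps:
$U{\left(h,f \right)} = - \frac{2 h}{71}$ ($U{\left(h,f \right)} = \frac{2 h}{-71} = 2 h \left(- \frac{1}{71}\right) = - \frac{2 h}{71}$)
$39846 + U{\left(47,-138 \right)} = 39846 - \frac{94}{71} = \frac{2828972}{71}$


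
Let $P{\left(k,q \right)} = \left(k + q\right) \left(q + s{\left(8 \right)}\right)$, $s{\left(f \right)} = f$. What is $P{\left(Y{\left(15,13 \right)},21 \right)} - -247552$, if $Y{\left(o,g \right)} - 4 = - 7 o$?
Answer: $245232$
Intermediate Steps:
$Y{\left(o,g \right)} = 4 - 7 o$
$P{\left(k,q \right)} = \left(8 + q\right) \left(k + q\right)$ ($P{\left(k,q \right)} = \left(k + q\right) \left(q + 8\right) = \left(k + q\right) \left(8 + q\right) = \left(8 + q\right) \left(k + q\right)$)
$P{\left(Y{\left(15,13 \right)},21 \right)} - -247552 = \left(21^{2} + 8 \left(4 - 105\right) + 8 \cdot 21 + \left(4 - 105\right) 21\right) - -247552 = \left(441 + 8 \left(4 - 105\right) + 168 + \left(4 - 105\right) 21\right) + 247552 = \left(441 + 8 \left(-101\right) + 168 - 2121\right) + 247552 = \left(441 - 808 + 168 - 2121\right) + 247552 = -2320 + 247552 = 245232$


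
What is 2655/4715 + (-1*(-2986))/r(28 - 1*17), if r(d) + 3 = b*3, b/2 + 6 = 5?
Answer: -2811019/8487 ≈ -331.21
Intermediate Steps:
b = -2 (b = -12 + 2*5 = -12 + 10 = -2)
r(d) = -9 (r(d) = -3 - 2*3 = -3 - 6 = -9)
2655/4715 + (-1*(-2986))/r(28 - 1*17) = 2655/4715 - 1*(-2986)/(-9) = 2655*(1/4715) + 2986*(-⅑) = 531/943 - 2986/9 = -2811019/8487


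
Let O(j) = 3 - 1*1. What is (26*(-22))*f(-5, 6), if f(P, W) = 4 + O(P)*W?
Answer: -9152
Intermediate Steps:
O(j) = 2 (O(j) = 3 - 1 = 2)
f(P, W) = 4 + 2*W
(26*(-22))*f(-5, 6) = (26*(-22))*(4 + 2*6) = -572*(4 + 12) = -572*16 = -9152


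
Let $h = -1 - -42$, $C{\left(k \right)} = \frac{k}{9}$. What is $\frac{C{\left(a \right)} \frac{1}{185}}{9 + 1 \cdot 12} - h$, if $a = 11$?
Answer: $- \frac{1433554}{34965} \approx -41.0$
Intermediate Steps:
$C{\left(k \right)} = \frac{k}{9}$ ($C{\left(k \right)} = k \frac{1}{9} = \frac{k}{9}$)
$h = 41$ ($h = -1 + 42 = 41$)
$\frac{C{\left(a \right)} \frac{1}{185}}{9 + 1 \cdot 12} - h = \frac{\frac{1}{9} \cdot 11 \cdot \frac{1}{185}}{9 + 1 \cdot 12} - 41 = \frac{\frac{11}{9} \cdot \frac{1}{185}}{9 + 12} - 41 = \frac{11}{1665 \cdot 21} - 41 = \frac{11}{1665} \cdot \frac{1}{21} - 41 = \frac{11}{34965} - 41 = - \frac{1433554}{34965}$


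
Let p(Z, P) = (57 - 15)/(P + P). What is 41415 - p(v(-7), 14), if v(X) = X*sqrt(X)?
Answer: 82827/2 ≈ 41414.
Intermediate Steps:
v(X) = X**(3/2)
p(Z, P) = 21/P (p(Z, P) = 42/((2*P)) = 42*(1/(2*P)) = 21/P)
41415 - p(v(-7), 14) = 41415 - 21/14 = 41415 - 1*3/2 = 41415 - 3/2 = 82827/2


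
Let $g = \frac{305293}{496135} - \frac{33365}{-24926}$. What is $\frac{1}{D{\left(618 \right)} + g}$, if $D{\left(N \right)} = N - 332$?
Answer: $\frac{12366661010}{3561028326453} \approx 0.0034728$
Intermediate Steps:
$g = \frac{24163277593}{12366661010}$ ($g = 305293 \cdot \frac{1}{496135} - - \frac{33365}{24926} = \frac{305293}{496135} + \frac{33365}{24926} = \frac{24163277593}{12366661010} \approx 1.9539$)
$D{\left(N \right)} = -332 + N$ ($D{\left(N \right)} = N - 332 = -332 + N$)
$\frac{1}{D{\left(618 \right)} + g} = \frac{1}{\left(-332 + 618\right) + \frac{24163277593}{12366661010}} = \frac{1}{286 + \frac{24163277593}{12366661010}} = \frac{1}{\frac{3561028326453}{12366661010}} = \frac{12366661010}{3561028326453}$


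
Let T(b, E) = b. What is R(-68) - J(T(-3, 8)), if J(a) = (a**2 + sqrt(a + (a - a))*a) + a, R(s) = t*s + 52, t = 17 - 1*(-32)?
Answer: -3286 + 3*I*sqrt(3) ≈ -3286.0 + 5.1962*I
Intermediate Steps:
t = 49 (t = 17 + 32 = 49)
R(s) = 52 + 49*s (R(s) = 49*s + 52 = 52 + 49*s)
J(a) = a + a**2 + a**(3/2) (J(a) = (a**2 + sqrt(a + 0)*a) + a = (a**2 + sqrt(a)*a) + a = (a**2 + a**(3/2)) + a = a + a**2 + a**(3/2))
R(-68) - J(T(-3, 8)) = (52 + 49*(-68)) - (-3 + (-3)**2 + (-3)**(3/2)) = (52 - 3332) - (-3 + 9 - 3*I*sqrt(3)) = -3280 - (6 - 3*I*sqrt(3)) = -3280 + (-6 + 3*I*sqrt(3)) = -3286 + 3*I*sqrt(3)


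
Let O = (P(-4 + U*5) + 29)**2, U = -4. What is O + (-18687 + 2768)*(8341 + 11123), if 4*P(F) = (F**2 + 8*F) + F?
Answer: -309833255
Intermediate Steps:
P(F) = F**2/4 + 9*F/4 (P(F) = ((F**2 + 8*F) + F)/4 = (F**2 + 9*F)/4 = F**2/4 + 9*F/4)
O = 14161 (O = ((-4 - 4*5)*(9 + (-4 - 4*5))/4 + 29)**2 = ((-4 - 20)*(9 + (-4 - 20))/4 + 29)**2 = ((1/4)*(-24)*(9 - 24) + 29)**2 = ((1/4)*(-24)*(-15) + 29)**2 = (90 + 29)**2 = 119**2 = 14161)
O + (-18687 + 2768)*(8341 + 11123) = 14161 + (-18687 + 2768)*(8341 + 11123) = 14161 - 15919*19464 = 14161 - 309847416 = -309833255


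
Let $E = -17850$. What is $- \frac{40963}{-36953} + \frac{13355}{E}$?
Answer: $\frac{6790921}{18846030} \approx 0.36034$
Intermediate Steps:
$- \frac{40963}{-36953} + \frac{13355}{E} = - \frac{40963}{-36953} + \frac{13355}{-17850} = \left(-40963\right) \left(- \frac{1}{36953}\right) + 13355 \left(- \frac{1}{17850}\right) = \frac{40963}{36953} - \frac{2671}{3570} = \frac{6790921}{18846030}$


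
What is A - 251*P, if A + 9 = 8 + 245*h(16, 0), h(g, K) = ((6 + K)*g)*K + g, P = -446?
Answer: 115865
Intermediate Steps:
h(g, K) = g + K*g*(6 + K) (h(g, K) = (g*(6 + K))*K + g = K*g*(6 + K) + g = g + K*g*(6 + K))
A = 3919 (A = -9 + (8 + 245*(16*(1 + 0² + 6*0))) = -9 + (8 + 245*(16*(1 + 0 + 0))) = -9 + (8 + 245*(16*1)) = -9 + (8 + 245*16) = -9 + (8 + 3920) = -9 + 3928 = 3919)
A - 251*P = 3919 - 251*(-446) = 3919 - 1*(-111946) = 3919 + 111946 = 115865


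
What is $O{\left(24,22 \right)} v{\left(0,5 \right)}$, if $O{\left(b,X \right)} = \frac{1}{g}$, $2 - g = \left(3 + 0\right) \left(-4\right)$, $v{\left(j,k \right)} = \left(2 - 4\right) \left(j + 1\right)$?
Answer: $- \frac{1}{7} \approx -0.14286$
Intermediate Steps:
$v{\left(j,k \right)} = -2 - 2 j$ ($v{\left(j,k \right)} = - 2 \left(1 + j\right) = -2 - 2 j$)
$g = 14$ ($g = 2 - \left(3 + 0\right) \left(-4\right) = 2 - 3 \left(-4\right) = 2 - -12 = 2 + 12 = 14$)
$O{\left(b,X \right)} = \frac{1}{14}$
$O{\left(24,22 \right)} v{\left(0,5 \right)} = \frac{-2 - 0}{14} = \frac{-2 + 0}{14} = \frac{1}{14} \left(-2\right) = - \frac{1}{7}$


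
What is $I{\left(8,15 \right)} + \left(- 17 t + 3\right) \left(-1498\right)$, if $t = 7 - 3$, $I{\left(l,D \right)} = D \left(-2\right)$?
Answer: $97340$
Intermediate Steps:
$I{\left(l,D \right)} = - 2 D$
$t = 4$
$I{\left(8,15 \right)} + \left(- 17 t + 3\right) \left(-1498\right) = \left(-2\right) 15 + \left(\left(-17\right) 4 + 3\right) \left(-1498\right) = -30 + \left(-68 + 3\right) \left(-1498\right) = -30 - -97370 = -30 + 97370 = 97340$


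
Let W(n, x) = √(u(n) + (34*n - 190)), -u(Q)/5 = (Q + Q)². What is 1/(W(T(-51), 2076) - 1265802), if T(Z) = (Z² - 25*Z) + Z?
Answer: -632901/801273592922 - I*√18280165/400636796461 ≈ -7.8987e-7 - 1.0672e-8*I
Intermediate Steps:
u(Q) = -20*Q² (u(Q) = -5*(Q + Q)² = -5*4*Q² = -20*Q²)
T(Z) = Z² - 24*Z
W(n, x) = √(-190 - 20*n² + 34*n) (W(n, x) = √(-20*n² + (34*n - 190)) = √(-20*n² + (-190 + 34*n)) = √(-190 - 20*n² + 34*n))
1/(W(T(-51), 2076) - 1265802) = 1/(√(-190 - 20*2601*(-24 - 51)² + 34*(-51*(-24 - 51))) - 1265802) = 1/(√(-190 - 20*(-51*(-75))² + 34*(-51*(-75))) - 1265802) = 1/(√(-190 - 20*3825² + 34*3825) - 1265802) = 1/(√(-190 - 20*14630625 + 130050) - 1265802) = 1/(√(-190 - 292612500 + 130050) - 1265802) = 1/(√(-292482640) - 1265802) = 1/(4*I*√18280165 - 1265802) = 1/(-1265802 + 4*I*√18280165)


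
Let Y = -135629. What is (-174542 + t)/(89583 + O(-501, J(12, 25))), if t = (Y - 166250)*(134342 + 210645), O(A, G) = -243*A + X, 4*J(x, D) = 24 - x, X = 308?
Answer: -104144505115/211634 ≈ -4.9210e+5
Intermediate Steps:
J(x, D) = 6 - x/4 (J(x, D) = (24 - x)/4 = 6 - x/4)
O(A, G) = 308 - 243*A (O(A, G) = -243*A + 308 = 308 - 243*A)
t = -104144330573 (t = (-135629 - 166250)*(134342 + 210645) = -301879*344987 = -104144330573)
(-174542 + t)/(89583 + O(-501, J(12, 25))) = (-174542 - 104144330573)/(89583 + (308 - 243*(-501))) = -104144505115/(89583 + (308 + 121743)) = -104144505115/(89583 + 122051) = -104144505115/211634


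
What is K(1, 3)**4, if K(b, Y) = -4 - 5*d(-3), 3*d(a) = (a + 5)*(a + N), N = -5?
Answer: 21381376/81 ≈ 2.6397e+5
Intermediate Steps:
d(a) = (-5 + a)*(5 + a)/3 (d(a) = ((a + 5)*(a - 5))/3 = ((5 + a)*(-5 + a))/3 = ((-5 + a)*(5 + a))/3 = (-5 + a)*(5 + a)/3)
K(b, Y) = 68/3 (K(b, Y) = -4 - 5*(-25/3 + (1/3)*(-3)**2) = -4 - 5*(-25/3 + (1/3)*9) = -4 - 5*(-25/3 + 3) = -4 - 5*(-16/3) = -4 + 80/3 = 68/3)
K(1, 3)**4 = (68/3)**4 = 21381376/81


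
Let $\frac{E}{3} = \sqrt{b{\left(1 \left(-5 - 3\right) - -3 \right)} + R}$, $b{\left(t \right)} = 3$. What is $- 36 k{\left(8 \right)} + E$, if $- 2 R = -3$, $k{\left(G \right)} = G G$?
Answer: $-2304 + \frac{9 \sqrt{2}}{2} \approx -2297.6$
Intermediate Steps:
$k{\left(G \right)} = G^{2}$
$R = \frac{3}{2}$ ($R = \left(- \frac{1}{2}\right) \left(-3\right) = \frac{3}{2} \approx 1.5$)
$E = \frac{9 \sqrt{2}}{2}$ ($E = 3 \sqrt{3 + \frac{3}{2}} = 3 \sqrt{\frac{9}{2}} = 3 \frac{3 \sqrt{2}}{2} = \frac{9 \sqrt{2}}{2} \approx 6.364$)
$- 36 k{\left(8 \right)} + E = - 36 \cdot 8^{2} + \frac{9 \sqrt{2}}{2} = \left(-36\right) 64 + \frac{9 \sqrt{2}}{2} = -2304 + \frac{9 \sqrt{2}}{2}$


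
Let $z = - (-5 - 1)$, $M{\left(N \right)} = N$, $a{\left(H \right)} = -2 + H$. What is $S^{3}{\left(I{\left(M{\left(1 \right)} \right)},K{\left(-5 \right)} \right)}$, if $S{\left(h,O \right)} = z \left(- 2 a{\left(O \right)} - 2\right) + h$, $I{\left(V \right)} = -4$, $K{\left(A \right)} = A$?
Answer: $314432$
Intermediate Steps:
$z = 6$ ($z = \left(-1\right) \left(-6\right) = 6$)
$S{\left(h,O \right)} = 12 + h - 12 O$ ($S{\left(h,O \right)} = 6 \left(- 2 \left(-2 + O\right) - 2\right) + h = 6 \left(\left(4 - 2 O\right) - 2\right) + h = 6 \left(2 - 2 O\right) + h = \left(12 - 12 O\right) + h = 12 + h - 12 O$)
$S^{3}{\left(I{\left(M{\left(1 \right)} \right)},K{\left(-5 \right)} \right)} = \left(12 - 4 - -60\right)^{3} = \left(12 - 4 + 60\right)^{3} = 68^{3} = 314432$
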